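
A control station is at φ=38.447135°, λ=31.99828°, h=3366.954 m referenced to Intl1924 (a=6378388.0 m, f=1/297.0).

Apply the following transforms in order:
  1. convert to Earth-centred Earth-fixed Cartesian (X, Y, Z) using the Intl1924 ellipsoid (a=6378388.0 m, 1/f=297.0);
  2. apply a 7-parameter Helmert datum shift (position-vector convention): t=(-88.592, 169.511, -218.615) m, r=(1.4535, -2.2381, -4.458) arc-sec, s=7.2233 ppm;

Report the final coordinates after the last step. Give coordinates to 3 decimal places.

start: φ=38.447135°, λ=31.998280°, h=3366.954 m
→ ECEF (a=6378388.000, f=1/297.0): X=4244205.4421, Y=2651896.7491, Z=3946593.1829
→ Helmert 7p (PV): X=4244161.9998, Y=2651965.8740, Z=3946467.8154

X=4244162.000 m, Y=2651965.874 m, Z=3946467.815 m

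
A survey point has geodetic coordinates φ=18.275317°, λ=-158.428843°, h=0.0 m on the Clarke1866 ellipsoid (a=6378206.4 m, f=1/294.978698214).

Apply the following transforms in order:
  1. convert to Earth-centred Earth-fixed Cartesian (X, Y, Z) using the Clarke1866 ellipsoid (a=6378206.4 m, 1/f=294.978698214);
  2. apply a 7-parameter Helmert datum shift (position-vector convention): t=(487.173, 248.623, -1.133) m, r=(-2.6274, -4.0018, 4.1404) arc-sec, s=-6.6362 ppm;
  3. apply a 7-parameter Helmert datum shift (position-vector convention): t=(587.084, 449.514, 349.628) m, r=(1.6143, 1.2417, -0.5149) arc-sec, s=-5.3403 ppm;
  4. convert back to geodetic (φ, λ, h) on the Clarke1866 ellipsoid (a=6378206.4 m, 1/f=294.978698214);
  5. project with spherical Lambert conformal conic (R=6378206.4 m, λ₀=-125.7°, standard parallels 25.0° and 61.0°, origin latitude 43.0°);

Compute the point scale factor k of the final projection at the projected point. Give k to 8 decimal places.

1.04188013

start: φ=18.275317°, λ=-158.428843°, h=0.000 m
→ ECEF (a=6378206.400, f=1/294.978698214): X=-5634182.5789, Y=-2227450.4537, Z=1987223.2025
→ Helmert 7p (PV): X=-5633651.8590, Y=-2227274.8313, Z=1987127.9454
→ Helmert 7p (PV): X=-5633028.2872, Y=-2226814.9116, Z=1987483.4442
→ geod (Bowring, a=6378206.400): φ=18.28125426°, λ=-158.43041933°, h=-1159.5349 m
→ into lcc (λ₀=-125.7°): φ=18.28125426°, λ−λ₀=-32.73041933°
scale k = 1.04188013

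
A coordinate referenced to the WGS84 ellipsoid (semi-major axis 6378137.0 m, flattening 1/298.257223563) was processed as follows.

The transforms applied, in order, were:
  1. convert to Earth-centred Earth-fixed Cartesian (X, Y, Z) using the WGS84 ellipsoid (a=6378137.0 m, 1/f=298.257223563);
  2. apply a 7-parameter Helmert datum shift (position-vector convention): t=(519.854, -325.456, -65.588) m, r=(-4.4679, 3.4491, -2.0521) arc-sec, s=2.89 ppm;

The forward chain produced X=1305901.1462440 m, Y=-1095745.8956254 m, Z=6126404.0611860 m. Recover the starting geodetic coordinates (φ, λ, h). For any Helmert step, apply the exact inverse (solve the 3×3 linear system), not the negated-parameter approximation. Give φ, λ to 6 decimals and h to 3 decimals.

φ=74.554872°, λ=-40.007006°, h=757.015 m

start: X=1305901.1462, Y=-1095745.8956, Z=6126404.0612 m
→ Helmert⁻¹: X=1305285.9743, Y=-1095536.9927, Z=6126450.0399
→ geod (Bowring, a=6378137.000): φ=74.55487200°, λ=-40.00700600°, h=757.0150 m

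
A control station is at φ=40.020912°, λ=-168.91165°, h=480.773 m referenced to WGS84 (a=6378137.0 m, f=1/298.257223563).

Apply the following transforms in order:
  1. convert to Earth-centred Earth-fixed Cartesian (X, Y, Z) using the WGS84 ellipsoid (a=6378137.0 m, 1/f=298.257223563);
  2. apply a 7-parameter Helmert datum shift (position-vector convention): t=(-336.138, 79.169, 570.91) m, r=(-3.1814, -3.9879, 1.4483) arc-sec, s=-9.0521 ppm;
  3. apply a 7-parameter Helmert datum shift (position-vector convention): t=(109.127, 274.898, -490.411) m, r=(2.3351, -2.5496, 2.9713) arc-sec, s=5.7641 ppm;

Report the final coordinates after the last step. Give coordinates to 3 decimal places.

start: φ=40.020912°, λ=-168.911650°, h=480.773 m
→ ECEF (a=6378137.000, f=1/298.257223563): X=-4800265.8283, Y=-940761.1422, Z=4080073.1940
→ Helmert 7p (PV): X=-4800630.7912, Y=-940644.2324, Z=4080528.8739
→ Helmert 7p (PV): X=-4800586.2242, Y=-940490.1066, Z=4079991.9944

X=-4800586.224 m, Y=-940490.107 m, Z=4079991.994 m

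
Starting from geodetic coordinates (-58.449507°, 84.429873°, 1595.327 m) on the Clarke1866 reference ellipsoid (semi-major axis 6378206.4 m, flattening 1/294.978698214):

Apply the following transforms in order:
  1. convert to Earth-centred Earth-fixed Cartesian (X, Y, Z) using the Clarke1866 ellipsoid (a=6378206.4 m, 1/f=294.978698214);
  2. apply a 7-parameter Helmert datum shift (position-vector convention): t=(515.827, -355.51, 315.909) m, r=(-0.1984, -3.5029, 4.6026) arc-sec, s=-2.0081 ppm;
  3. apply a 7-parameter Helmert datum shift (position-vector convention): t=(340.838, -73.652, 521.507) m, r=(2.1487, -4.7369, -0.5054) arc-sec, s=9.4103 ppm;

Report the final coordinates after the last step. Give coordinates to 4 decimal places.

start: φ=-58.449507°, λ=84.429873°, h=1595.327 m
→ ECEF (a=6378206.400, f=1/294.978698214): X=324821.0169, Y=3330661.0371, Z=-5413262.6207
→ Helmert 7p (PV): X=325353.8021, Y=3330300.8800, Z=-5412933.5287
→ Helmert 7p (PV): X=325830.1719, Y=3330314.1580, Z=-5412420.7945

X=325830.1719 m, Y=3330314.1580 m, Z=-5412420.7945 m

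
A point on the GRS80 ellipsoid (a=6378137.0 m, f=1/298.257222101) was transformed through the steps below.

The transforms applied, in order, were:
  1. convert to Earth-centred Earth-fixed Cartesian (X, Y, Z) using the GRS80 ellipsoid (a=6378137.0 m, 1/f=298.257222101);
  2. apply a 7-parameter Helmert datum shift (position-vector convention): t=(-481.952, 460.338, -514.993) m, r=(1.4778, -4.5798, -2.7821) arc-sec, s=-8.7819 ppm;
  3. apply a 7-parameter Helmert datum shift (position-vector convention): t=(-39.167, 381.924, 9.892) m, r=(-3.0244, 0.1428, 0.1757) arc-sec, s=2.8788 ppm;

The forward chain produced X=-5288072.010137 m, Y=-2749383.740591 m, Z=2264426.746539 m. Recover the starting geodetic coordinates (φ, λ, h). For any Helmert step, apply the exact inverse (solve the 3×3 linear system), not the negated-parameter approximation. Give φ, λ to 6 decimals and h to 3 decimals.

start: X=-5288072.0101, Y=-2749383.7406, Z=2264426.7465 m
→ Helmert⁻¹: X=-5288021.5300, Y=-2749786.4459, Z=2264366.3555
→ Helmert⁻¹: X=-5287498.6248, Y=-2750326.0262, Z=2265038.3445
→ geod (Bowring, a=6378137.000): φ=20.93681400°, λ=-152.51851700°, h=491.9500 m

φ=20.936814°, λ=-152.518517°, h=491.950 m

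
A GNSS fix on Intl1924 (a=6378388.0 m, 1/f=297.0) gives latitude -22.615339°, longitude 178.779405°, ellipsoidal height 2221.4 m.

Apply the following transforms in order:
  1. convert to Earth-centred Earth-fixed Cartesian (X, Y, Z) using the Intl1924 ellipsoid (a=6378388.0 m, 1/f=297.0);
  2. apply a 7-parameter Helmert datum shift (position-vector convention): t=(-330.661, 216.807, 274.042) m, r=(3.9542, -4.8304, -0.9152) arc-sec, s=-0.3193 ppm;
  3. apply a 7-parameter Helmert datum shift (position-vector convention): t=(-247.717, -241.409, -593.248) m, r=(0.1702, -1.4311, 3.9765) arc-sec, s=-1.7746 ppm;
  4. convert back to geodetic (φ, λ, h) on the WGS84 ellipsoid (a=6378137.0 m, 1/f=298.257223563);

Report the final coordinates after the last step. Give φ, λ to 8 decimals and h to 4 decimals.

start: φ=-22.615339°, λ=178.779405°, h=2221.400 m
→ ECEF (a=6378388.000, f=1/297.0): X=-5891578.7584, Y=125529.6587, Z=-2438338.0304
→ Helmert 7p (PV): X=-5891849.8792, Y=125819.3108, Z=-2438198.7750
→ Helmert 7p (PV): X=-5892072.6495, Y=125466.1039, Z=-2438828.4709
→ geod (Bowring, a=6378137.000): φ=-22.61713205°, λ=178.78012502°, h=3102.0877 m

φ=-22.61713205°, λ=178.78012502°, h=3102.0877 m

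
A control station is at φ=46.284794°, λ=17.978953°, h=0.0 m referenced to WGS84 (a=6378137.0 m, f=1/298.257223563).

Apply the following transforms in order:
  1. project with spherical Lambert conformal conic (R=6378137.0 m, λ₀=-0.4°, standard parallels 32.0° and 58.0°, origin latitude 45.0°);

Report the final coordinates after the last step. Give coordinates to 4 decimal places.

E=1365572.1374 m, N=296269.1043 m

start: φ=46.284794°, λ=17.978953°, h=0.000 m
→ lcc (R=6378137.0, λ₀=-0.4°): E=1365572.1374, N=296269.1043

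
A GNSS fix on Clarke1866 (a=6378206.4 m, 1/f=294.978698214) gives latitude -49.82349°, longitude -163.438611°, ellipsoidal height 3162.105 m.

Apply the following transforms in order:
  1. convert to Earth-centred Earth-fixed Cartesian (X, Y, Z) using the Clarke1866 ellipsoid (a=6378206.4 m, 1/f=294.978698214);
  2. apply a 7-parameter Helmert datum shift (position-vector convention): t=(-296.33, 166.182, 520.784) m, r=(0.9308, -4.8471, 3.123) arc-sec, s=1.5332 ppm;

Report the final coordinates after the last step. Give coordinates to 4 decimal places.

X=-3954100.8000 m, Y=-1175690.6604 m, Z=-4851942.7751 m

start: φ=-49.823490°, λ=-163.438611°, h=3162.105 m
→ ECEF (a=6378206.400, f=1/294.978698214): X=-3953930.2383, Y=-1175817.0712, Z=-4852357.8983
→ Helmert 7p (PV): X=-3954100.8000, Y=-1175690.6604, Z=-4851942.7751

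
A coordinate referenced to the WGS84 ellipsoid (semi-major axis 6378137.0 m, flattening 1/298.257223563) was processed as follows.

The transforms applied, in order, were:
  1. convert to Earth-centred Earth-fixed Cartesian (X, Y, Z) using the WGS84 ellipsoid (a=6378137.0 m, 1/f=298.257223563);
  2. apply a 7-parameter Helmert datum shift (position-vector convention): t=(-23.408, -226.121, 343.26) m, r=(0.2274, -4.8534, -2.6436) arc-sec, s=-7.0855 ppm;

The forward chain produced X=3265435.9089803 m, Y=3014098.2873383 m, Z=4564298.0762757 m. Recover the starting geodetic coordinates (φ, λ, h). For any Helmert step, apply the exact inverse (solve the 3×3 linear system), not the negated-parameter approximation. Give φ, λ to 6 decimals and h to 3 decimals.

start: X=3265435.9090, Y=3014098.2873, Z=4564298.0763 m
→ Helmert⁻¹: X=3265551.2090, Y=3014392.6511, Z=4563906.9929
→ geod (Bowring, a=6378137.000): φ=45.95397400°, λ=42.70974700°, h=3081.1640 m

φ=45.953974°, λ=42.709747°, h=3081.164 m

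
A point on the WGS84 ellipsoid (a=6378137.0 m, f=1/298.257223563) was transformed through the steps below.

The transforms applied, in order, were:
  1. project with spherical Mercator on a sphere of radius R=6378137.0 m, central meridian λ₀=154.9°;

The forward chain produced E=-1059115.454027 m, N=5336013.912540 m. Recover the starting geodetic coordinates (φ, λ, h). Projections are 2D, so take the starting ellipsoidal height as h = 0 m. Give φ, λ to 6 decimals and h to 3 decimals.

start: E=-1059115.4540, N=5336013.9125 m
→ merc⁻¹: φ=43.15775000°, λ=145.38580400°

φ=43.157750°, λ=145.385804°, h=0.000 m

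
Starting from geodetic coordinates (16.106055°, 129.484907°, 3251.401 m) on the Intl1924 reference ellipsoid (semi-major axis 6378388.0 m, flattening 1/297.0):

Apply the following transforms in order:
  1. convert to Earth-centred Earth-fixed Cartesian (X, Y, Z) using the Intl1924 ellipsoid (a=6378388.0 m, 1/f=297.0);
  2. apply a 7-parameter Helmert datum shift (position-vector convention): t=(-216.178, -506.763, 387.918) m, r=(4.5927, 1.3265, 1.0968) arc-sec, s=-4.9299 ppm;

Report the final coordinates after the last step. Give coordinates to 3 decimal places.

start: φ=16.106055°, λ=129.484907°, h=3251.401 m
→ ECEF (a=6378388.000, f=1/297.0): X=-3899658.7699, Y=4733204.1579, Z=1758929.3553
→ Helmert 7p (PV): X=-3899869.5797, Y=4732614.1604, Z=1759439.0700

X=-3899869.580 m, Y=4732614.160 m, Z=1759439.070 m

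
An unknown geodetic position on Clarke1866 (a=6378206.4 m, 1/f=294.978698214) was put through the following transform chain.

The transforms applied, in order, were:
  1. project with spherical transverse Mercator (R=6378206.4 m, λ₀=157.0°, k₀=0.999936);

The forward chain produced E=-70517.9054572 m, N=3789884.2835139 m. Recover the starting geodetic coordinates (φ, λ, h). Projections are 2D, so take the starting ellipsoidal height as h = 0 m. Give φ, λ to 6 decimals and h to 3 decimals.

φ=34.044552°, λ=156.235460°, h=0.000 m

start: E=-70517.9055, N=3789884.2835 m
→ tm⁻¹: φ=34.04455200°, λ=156.23546000°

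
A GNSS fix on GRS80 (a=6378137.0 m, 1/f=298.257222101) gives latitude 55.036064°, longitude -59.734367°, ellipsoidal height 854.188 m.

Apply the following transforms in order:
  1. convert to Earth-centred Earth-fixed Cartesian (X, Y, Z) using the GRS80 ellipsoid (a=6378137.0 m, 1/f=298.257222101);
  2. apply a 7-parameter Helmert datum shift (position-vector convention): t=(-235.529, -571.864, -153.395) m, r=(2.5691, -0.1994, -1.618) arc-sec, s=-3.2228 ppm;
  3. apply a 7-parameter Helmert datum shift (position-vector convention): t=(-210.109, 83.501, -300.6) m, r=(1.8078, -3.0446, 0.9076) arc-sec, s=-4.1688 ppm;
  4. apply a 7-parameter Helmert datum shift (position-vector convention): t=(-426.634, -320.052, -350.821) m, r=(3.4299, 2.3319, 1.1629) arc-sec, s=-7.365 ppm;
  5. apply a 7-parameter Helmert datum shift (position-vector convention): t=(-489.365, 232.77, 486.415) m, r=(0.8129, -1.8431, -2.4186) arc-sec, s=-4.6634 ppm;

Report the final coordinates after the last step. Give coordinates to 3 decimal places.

start: φ=55.036064°, λ=-59.734367°, h=854.188 m
→ ECEF (a=6378137.000, f=1/298.257222101): X=1846587.3333, Y=-3164411.2605, Z=5204385.2914
→ Helmert 7p (PV): X=1846315.9995, Y=-3165052.2336, Z=5204177.4951
→ Helmert 7p (PV): X=1846035.3036, Y=-3164993.0257, Z=5203854.7127
→ Helmert 7p (PV): X=1845671.7484, Y=-3165365.8921, Z=5203392.0663
→ Helmert 7p (PV): X=1845090.1651, Y=-3165160.5092, Z=5203858.2331

X=1845090.165 m, Y=-3165160.509 m, Z=5203858.233 m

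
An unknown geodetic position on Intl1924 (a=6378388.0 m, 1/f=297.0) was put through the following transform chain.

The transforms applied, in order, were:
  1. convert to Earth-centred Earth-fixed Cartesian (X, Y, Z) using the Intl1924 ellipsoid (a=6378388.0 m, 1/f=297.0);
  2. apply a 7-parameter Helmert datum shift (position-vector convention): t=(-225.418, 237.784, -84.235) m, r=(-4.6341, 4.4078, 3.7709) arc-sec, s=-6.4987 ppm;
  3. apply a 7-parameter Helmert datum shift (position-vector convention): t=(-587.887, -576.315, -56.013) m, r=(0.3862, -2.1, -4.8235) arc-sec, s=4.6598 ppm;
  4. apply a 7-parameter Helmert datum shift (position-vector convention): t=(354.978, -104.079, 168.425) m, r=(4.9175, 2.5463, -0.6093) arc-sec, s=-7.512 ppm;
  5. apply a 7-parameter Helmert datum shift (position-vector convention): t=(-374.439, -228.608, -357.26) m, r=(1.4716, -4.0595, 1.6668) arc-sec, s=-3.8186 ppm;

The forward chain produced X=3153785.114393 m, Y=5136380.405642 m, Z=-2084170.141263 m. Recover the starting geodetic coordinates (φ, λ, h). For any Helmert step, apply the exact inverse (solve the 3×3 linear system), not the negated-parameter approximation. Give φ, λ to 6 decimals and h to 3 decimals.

φ=-19.188938°, λ=58.446109°, h=2345.441 m

start: X=3153785.1144, Y=5136380.4056, Z=-2084170.1413 m
→ Helmert⁻¹: X=3154172.0924, Y=5136588.2721, Z=-2083919.5629
→ Helmert⁻¹: X=3153851.3613, Y=5136690.5661, Z=-2084187.1724
→ Helmert⁻¹: X=3154283.1943, Y=5137312.8032, Z=-2084163.1807
→ Helmert⁻¹: X=3154667.5606, Y=5137097.5493, Z=-2083909.6616
→ geod (Bowring, a=6378388.000): φ=-19.18893800°, λ=58.44610900°, h=2345.4410 m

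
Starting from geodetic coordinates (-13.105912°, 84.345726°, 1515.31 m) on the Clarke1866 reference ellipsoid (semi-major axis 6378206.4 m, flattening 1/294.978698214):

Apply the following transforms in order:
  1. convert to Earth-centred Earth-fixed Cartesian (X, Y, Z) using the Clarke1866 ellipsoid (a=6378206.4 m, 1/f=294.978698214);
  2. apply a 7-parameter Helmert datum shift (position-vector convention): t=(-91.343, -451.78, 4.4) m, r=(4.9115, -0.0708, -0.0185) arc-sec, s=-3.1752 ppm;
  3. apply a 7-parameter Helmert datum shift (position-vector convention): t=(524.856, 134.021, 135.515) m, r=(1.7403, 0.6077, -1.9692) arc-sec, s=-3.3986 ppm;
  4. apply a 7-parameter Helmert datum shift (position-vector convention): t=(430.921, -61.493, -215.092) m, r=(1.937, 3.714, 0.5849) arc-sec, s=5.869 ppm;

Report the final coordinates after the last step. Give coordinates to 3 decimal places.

start: φ=-13.105912°, λ=84.345726°, h=1515.310 m
→ ECEF (a=6378206.400, f=1/294.978698214): X=612299.8850, Y=6184390.4693, Z=-1437074.1335
→ Helmert 7p (PV): X=612207.6457, Y=6183953.2166, Z=-1436917.7004
→ Helmert 7p (PV): X=612785.2253, Y=6184072.4997, Z=-1436726.9305
→ Helmert 7p (PV): X=613176.3368, Y=6184062.5308, Z=-1436903.4145

X=613176.337 m, Y=6184062.531 m, Z=-1436903.414 m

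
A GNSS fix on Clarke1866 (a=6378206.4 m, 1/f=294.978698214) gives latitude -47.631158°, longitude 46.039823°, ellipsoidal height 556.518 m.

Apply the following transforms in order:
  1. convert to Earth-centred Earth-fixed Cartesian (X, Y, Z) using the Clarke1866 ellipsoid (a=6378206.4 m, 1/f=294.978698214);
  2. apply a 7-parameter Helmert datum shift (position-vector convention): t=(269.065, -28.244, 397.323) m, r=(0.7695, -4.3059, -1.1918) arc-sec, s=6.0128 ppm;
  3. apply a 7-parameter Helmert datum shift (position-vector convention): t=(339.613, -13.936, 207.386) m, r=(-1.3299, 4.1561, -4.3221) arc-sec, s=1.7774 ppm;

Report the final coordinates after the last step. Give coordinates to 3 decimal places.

start: φ=-47.631158°, λ=46.039823°, h=556.518 m
→ ECEF (a=6378206.400, f=1/294.978698214): X=2989472.5276, Y=3099998.4209, Z=-4689544.0892
→ Helmert 7p (PV): X=2989875.3772, Y=3099989.0383, Z=-4689100.9910
→ Helmert 7p (PV): X=2990190.7796, Y=3099887.7287, Z=-4688982.1709

X=2990190.780 m, Y=3099887.729 m, Z=-4688982.171 m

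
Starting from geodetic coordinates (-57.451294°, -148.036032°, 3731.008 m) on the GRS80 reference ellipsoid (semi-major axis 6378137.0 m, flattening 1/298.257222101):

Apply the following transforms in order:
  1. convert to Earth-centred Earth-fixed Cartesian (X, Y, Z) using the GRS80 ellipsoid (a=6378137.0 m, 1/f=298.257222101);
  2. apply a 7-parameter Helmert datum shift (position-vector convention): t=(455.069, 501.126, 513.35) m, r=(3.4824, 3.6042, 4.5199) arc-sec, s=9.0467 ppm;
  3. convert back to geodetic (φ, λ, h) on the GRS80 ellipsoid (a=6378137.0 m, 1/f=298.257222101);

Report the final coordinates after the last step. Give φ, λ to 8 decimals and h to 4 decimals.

start: φ=-57.451294°, λ=-148.036032°, h=3731.008 m
→ ECEF (a=6378137.000, f=1/298.257222101): X=-2919907.3790, Y=-1822008.3812, Z=-5356251.2070
→ Helmert 7p (PV): X=-2919532.3934, Y=-1821497.2919, Z=-5355766.0530
→ geod (Bowring, a=6378137.000): φ=-57.45340495°, λ=-148.03994623°, h=3005.3366 m

φ=-57.45340495°, λ=-148.03994623°, h=3005.3366 m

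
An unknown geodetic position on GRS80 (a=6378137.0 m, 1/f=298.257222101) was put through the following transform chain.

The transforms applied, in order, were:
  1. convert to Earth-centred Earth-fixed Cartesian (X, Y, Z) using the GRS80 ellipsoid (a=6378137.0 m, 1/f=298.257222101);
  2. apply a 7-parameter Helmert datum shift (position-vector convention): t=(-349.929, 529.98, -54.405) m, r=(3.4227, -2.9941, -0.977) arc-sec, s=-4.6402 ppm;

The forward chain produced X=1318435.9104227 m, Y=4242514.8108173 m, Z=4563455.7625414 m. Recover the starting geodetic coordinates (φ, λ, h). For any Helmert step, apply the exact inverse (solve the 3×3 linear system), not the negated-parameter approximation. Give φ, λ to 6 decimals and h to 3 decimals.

φ=45.962528°, λ=72.729858°, h=1514.194 m

start: X=1318435.9104, Y=4242514.8108, Z=4563455.7625 m
→ Helmert⁻¹: X=1318838.1077, Y=4242086.4859, Z=4563441.8073
→ geod (Bowring, a=6378137.000): φ=45.96252800°, λ=72.72985800°, h=1514.1940 m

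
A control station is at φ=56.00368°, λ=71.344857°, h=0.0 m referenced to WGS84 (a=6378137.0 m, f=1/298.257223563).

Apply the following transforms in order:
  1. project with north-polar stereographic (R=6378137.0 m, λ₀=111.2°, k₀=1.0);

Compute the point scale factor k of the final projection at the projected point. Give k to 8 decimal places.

1.09344978

start: φ=56.003680°, λ=71.344857°, h=0.000 m
→ into stereo (λ₀=111.2°): φ=56.00368000°, λ−λ₀=-39.85514300°
scale k = 1.09344978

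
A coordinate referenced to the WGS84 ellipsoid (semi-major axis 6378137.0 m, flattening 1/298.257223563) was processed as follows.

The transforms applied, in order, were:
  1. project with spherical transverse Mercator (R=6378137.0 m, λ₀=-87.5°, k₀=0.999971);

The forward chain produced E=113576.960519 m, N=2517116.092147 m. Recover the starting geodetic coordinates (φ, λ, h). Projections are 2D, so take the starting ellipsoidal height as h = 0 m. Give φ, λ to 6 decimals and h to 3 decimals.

start: E=113576.9605, N=2517116.0921 m
→ tm⁻¹: φ=22.60851100°, λ=-86.39480500°

φ=22.608511°, λ=-86.394805°, h=0.000 m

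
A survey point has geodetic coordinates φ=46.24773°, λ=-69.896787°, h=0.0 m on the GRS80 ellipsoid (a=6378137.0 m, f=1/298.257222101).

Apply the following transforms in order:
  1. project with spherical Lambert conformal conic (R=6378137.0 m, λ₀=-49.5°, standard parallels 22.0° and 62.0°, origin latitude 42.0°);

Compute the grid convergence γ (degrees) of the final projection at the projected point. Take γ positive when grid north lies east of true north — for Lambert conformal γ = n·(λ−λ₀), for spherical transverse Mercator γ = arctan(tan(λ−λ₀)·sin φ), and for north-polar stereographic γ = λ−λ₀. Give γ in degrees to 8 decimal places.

start: φ=46.247730°, λ=-69.896787°, h=0.000 m
→ into lcc (λ₀=-49.5°): φ=46.24773000°, λ−λ₀=-20.39678700°
convergence γ = -13.94765372°

-13.94765372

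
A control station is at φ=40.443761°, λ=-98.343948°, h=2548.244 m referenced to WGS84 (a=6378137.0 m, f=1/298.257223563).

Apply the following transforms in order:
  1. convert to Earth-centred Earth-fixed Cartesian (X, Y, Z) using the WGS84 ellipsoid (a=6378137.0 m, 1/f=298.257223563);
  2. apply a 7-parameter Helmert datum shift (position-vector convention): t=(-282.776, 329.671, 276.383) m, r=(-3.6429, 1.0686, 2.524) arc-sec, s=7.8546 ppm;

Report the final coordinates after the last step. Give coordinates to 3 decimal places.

start: φ=40.443761°, λ=-98.343948°, h=2548.244 m
→ ECEF (a=6378137.000, f=1/298.257223563): X=-705670.0532, Y=-4811353.7306, Z=4117262.2231
→ Helmert 7p (PV): X=-705878.1659, Y=-4810997.7693, Z=4117659.5768

X=-705878.166 m, Y=-4810997.769 m, Z=4117659.577 m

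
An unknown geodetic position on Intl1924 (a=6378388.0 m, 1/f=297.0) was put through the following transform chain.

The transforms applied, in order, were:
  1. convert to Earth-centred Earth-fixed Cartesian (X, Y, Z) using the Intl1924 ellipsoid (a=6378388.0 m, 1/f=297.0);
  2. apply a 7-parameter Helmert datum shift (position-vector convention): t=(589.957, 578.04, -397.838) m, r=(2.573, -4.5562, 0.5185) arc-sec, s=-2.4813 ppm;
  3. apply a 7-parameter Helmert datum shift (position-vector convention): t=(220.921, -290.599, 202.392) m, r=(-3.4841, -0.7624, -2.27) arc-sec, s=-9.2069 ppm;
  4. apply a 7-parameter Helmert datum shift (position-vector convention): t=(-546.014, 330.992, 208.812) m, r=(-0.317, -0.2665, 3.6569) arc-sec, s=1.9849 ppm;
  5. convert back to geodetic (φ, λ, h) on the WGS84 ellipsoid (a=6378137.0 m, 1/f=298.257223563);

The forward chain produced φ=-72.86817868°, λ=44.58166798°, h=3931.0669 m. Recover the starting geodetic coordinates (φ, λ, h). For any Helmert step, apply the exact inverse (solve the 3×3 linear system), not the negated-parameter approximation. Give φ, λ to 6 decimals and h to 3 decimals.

φ=-72.874865°, λ=44.577695°, h=3654.765 m

start: φ=-72.868179°, λ=44.581668°, h=3931.067 m
→ ECEF (a=6378137.000, f=1/298.257223563): X=1343121.3055, Y=1323650.1382, Z=-6076681.6033
→ Helmert⁻¹: X=1343680.2620, Y=1323302.0365, Z=-6076878.0557
→ Helmert⁻¹: X=1343434.6800, Y=1323722.2577, Z=-6077119.0054
→ Helmert⁻¹: X=1342717.1503, Y=1323068.3222, Z=-6076782.4093
→ geod (Bowring, a=6378388.000): φ=-72.87486500°, λ=44.57769500°, h=3654.7650 m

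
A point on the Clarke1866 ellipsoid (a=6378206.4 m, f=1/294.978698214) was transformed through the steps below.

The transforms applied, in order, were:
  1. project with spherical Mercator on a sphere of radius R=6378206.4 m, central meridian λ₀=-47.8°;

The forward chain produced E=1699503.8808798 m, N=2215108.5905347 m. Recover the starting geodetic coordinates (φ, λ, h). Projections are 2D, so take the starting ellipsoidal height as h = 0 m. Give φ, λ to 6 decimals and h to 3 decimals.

φ=19.510096°, λ=-32.533263°, h=0.000 m

start: E=1699503.8809, N=2215108.5905 m
→ merc⁻¹: φ=19.51009600°, λ=-32.53326300°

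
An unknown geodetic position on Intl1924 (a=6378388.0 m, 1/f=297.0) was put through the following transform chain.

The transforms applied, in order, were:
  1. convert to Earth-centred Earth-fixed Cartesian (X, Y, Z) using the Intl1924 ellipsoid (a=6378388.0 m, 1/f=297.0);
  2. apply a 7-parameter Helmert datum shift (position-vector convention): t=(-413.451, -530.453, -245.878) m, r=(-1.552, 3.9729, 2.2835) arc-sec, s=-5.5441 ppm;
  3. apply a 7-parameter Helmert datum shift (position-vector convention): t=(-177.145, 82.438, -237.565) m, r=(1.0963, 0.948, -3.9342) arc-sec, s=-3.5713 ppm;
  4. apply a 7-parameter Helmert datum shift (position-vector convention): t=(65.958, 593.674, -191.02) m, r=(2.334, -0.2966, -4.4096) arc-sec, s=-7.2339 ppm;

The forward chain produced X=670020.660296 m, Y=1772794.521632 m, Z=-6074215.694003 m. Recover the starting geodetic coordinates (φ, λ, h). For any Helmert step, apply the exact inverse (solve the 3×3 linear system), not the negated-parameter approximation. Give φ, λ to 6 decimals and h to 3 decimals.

start: X=670020.6603, Y=1772794.5216, Z=-6074215.6940 m
→ Helmert⁻¹: X=669912.9286, Y=1772159.2576, Z=-6074089.6295
→ Helmert⁻¹: X=670086.5829, Y=1772063.6464, Z=-6073880.0949
→ Helmert⁻¹: X=670640.3611, Y=1772642.2024, Z=-6073641.6347
→ geod (Bowring, a=6378388.000): φ=-72.77915100°, λ=69.27696100°, h=3670.3750 m

φ=-72.779151°, λ=69.276961°, h=3670.375 m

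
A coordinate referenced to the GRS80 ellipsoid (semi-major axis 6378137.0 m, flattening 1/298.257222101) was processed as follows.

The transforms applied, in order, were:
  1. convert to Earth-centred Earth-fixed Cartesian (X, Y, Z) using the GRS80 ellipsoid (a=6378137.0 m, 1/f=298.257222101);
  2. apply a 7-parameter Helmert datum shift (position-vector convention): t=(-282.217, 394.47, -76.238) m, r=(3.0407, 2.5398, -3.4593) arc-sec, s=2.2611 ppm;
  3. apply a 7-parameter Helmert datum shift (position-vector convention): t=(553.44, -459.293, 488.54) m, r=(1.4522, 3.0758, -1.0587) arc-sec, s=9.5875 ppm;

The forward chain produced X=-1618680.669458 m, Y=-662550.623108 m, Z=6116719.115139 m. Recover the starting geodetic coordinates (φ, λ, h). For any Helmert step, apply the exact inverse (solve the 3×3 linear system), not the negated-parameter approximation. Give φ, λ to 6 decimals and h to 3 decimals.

φ=74.139987°, λ=-157.750147°, h=3095.679 m

start: X=-1618680.6695, Y=-662550.6231, Z=6116719.1151 m
→ Helmert⁻¹: X=-1619306.3905, Y=-662050.2333, Z=6116152.4505
→ Helmert⁻¹: X=-1619084.7145, Y=-662380.1959, Z=6116204.6875
→ geod (Bowring, a=6378137.000): φ=74.13998700°, λ=-157.75014700°, h=3095.6790 m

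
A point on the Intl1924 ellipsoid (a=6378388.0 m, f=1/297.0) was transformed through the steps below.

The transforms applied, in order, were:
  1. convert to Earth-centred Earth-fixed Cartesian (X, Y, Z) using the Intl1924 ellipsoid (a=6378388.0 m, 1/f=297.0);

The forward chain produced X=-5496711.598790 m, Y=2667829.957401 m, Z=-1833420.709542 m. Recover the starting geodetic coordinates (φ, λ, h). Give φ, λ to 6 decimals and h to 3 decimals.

start: X=-5496711.5988, Y=2667829.9574, Z=-1833420.7095 m
→ geod (Bowring, a=6378388.000): φ=-16.80971400°, λ=154.11037400°, h=2468.4050 m

φ=-16.809714°, λ=154.110374°, h=2468.405 m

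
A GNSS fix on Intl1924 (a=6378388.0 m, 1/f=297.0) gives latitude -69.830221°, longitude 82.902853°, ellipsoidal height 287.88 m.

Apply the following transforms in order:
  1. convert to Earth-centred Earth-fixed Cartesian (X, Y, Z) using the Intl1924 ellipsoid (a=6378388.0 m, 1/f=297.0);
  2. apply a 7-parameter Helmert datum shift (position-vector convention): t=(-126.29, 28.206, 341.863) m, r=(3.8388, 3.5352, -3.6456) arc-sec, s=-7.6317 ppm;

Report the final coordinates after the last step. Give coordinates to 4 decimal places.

X=272355.3141 m, Y=2189146.2467 m, Z=-5964521.9388 m

start: φ=-69.830221°, λ=82.902853°, h=287.880 m
→ ECEF (a=6378388.000, f=1/297.0): X=272547.2280, Y=2189028.5508, Z=-5964945.3931
→ Helmert 7p (PV): X=272355.3141, Y=2189146.2467, Z=-5964521.9388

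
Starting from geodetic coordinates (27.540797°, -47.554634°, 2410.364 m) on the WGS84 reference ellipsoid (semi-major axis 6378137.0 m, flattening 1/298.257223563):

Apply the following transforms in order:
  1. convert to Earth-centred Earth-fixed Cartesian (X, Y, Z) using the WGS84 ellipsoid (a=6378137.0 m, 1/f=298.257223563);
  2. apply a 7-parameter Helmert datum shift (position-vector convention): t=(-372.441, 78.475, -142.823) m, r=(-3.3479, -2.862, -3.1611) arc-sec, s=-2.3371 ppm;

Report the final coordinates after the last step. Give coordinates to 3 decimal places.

X=3820431.029 m, Y=-4177712.912 m, Z=2932565.187 m

start: φ=27.540797°, λ=-47.554634°, h=2410.364 m
→ ECEF (a=6378137.000, f=1/298.257223563): X=3820917.1171, Y=-4177790.1931, Z=2932594.0373
→ Helmert 7p (PV): X=3820431.0292, Y=-4177712.9122, Z=2932565.1869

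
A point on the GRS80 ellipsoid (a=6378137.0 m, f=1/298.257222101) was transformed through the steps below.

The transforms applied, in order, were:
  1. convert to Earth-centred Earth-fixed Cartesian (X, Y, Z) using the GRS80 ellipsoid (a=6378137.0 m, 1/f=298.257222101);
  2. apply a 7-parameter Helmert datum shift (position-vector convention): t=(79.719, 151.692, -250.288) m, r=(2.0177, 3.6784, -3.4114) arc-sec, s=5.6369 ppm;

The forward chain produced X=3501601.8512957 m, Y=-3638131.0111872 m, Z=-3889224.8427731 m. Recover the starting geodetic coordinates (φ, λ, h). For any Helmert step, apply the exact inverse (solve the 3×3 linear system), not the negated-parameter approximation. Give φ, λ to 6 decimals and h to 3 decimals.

φ=-37.787217°, λ=-46.096132°, h=3343.419 m

start: X=3501601.8513, Y=-3638131.0112, Z=-3889224.8428 m
→ Helmert⁻¹: X=3501631.9188, Y=-3638242.3225, Z=-3888854.5976
→ geod (Bowring, a=6378137.000): φ=-37.78721700°, λ=-46.09613200°, h=3343.4190 m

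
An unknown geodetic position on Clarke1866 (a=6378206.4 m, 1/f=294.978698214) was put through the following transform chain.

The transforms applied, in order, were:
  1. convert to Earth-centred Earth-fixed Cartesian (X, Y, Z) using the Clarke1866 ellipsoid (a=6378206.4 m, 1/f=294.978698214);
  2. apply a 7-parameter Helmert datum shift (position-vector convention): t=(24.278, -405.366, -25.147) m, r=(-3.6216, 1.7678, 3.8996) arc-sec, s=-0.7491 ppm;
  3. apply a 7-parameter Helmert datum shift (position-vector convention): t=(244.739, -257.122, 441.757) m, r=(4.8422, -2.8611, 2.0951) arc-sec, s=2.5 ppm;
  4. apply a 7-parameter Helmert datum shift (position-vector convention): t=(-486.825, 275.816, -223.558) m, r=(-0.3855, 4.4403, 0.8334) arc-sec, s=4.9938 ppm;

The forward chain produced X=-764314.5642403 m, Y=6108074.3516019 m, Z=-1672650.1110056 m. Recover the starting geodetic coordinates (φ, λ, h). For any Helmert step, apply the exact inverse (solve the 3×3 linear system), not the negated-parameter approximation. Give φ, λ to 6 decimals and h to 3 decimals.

start: X=-764314.5642, Y=6108074.3516, Z=-1672650.1110 m
→ Helmert⁻¹: X=-763763.2442, Y=6107774.2463, Z=-1672423.2278
→ Helmert⁻¹: X=-763967.2385, Y=6107984.5835, Z=-1672993.5945
→ Helmert⁻¹: X=-763862.2665, Y=6108438.3389, Z=-1672868.9954
→ geod (Bowring, a=6378206.400): φ=-15.30147100°, λ=97.12785600°, h=2550.5000 m

φ=-15.301471°, λ=97.127856°, h=2550.500 m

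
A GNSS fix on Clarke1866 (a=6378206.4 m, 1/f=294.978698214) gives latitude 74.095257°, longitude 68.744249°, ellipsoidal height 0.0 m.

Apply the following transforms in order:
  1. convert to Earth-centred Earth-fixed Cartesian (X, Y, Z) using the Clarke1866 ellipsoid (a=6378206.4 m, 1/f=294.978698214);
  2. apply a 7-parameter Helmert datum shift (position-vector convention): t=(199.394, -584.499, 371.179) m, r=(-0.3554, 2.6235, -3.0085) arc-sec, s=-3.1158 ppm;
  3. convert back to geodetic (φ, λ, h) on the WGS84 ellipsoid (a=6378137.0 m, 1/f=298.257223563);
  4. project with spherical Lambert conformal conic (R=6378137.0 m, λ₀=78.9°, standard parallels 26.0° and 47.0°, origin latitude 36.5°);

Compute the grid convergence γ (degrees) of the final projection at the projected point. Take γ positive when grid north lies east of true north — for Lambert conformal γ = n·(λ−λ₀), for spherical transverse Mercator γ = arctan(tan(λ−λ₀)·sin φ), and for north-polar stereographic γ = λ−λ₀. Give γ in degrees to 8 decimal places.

start: φ=74.095257°, λ=68.744249°, h=0.000 m
→ ECEF (a=6378206.400, f=1/294.978698214): X=635653.1708, Y=1634093.8363, Z=6111681.3555
→ Helmert 7p (PV): X=635952.1532, Y=1633505.5050, Z=6112022.5913
→ geod (Bowring, a=6378137.000): φ=74.09875809°, λ=68.72816989°, h=57.0576 m
→ into lcc (λ₀=78.9°): φ=74.09875809°, λ−λ₀=-10.17183011°
convergence γ = -6.08491798°

-6.08491798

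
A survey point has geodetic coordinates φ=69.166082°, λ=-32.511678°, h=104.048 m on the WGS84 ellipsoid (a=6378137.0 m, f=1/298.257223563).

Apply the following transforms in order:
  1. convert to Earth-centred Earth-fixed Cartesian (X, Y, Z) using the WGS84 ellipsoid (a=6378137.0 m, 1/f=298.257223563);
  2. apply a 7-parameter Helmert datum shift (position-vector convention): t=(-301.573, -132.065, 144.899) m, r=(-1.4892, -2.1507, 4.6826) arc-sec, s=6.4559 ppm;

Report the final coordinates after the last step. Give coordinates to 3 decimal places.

X=1918268.508 m, Y=-1222881.168 m, Z=5938896.458 m

start: φ=69.166082°, λ=-32.511678°, h=104.048 m
→ ECEF (a=6378137.000, f=1/298.257223563): X=1918591.8561, Y=-1222827.6416, Z=5938684.3854
→ Helmert 7p (PV): X=1918268.5076, Y=-1222881.1685, Z=5938896.4577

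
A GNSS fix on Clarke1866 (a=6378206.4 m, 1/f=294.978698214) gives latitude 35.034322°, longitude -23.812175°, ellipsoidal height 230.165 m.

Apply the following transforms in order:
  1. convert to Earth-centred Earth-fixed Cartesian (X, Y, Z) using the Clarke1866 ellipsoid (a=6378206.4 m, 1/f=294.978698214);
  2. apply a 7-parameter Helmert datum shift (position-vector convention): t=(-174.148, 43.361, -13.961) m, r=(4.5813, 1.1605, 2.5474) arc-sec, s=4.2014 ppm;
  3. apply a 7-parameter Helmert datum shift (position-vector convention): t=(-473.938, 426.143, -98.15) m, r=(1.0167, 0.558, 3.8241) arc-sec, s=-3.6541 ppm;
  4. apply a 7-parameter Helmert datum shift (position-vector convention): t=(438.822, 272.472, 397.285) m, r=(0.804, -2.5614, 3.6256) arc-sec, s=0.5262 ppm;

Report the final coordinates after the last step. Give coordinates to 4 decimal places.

start: φ=35.034322°, λ=-23.812175°, h=230.165 m
→ ECEF (a=6378206.400, f=1/294.978698214): X=4783465.1674, Y=-2110973.8182, Z=3640929.4872
→ Helmert 7p (PV): X=4783357.6725, Y=-2110961.1177, Z=3640857.0235
→ Helmert 7p (PV): X=4782915.2417, Y=-2110456.5251, Z=3640722.2242
→ Helmert 7p (PV): X=4783348.4662, Y=-2110115.2835, Z=3641172.5929

X=4783348.4662 m, Y=-2110115.2835 m, Z=3641172.5929 m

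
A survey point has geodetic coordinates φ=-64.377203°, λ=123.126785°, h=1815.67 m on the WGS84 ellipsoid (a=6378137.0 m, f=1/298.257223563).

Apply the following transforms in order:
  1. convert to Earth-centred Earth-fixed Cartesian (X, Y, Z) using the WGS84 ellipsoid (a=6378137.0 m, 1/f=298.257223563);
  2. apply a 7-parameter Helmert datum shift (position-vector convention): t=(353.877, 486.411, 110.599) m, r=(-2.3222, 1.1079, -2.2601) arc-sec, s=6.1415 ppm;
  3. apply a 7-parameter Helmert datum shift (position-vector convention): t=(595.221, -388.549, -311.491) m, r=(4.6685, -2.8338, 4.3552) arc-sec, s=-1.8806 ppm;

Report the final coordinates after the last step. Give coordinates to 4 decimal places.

X=-1510913.9209 m, Y=2317010.0388 m, Z=-5729872.9037 m

start: φ=-64.377203°, λ=123.126785°, h=1815.670 m
→ ECEF (a=6378137.000, f=1/298.257223563): X=-1511880.9752, Y=2316852.4812, Z=-5729661.3170
→ Helmert 7p (PV): X=-1511541.7725, Y=2317305.1804, Z=-5729603.8700
→ Helmert 7p (PV): X=-1510913.9209, Y=2317010.0388, Z=-5729872.9037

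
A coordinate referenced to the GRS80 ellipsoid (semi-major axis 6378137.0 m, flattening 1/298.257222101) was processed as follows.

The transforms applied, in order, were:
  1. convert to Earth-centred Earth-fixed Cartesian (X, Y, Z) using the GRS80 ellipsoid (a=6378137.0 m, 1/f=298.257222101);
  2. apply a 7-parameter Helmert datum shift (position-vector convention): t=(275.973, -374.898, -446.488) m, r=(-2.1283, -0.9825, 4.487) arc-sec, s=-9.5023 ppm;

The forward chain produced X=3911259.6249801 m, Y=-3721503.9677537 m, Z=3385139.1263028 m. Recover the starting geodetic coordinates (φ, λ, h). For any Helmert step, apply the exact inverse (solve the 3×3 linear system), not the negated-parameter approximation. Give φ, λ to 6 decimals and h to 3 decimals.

φ=32.266644°, λ=-43.576415°, h=170.180 m

start: X=3911259.6250, Y=-3721503.9678, Z=3385139.1263 m
→ Helmert⁻¹: X=3910955.9908, Y=-3721284.4399, Z=3385560.7591
→ geod (Bowring, a=6378137.000): φ=32.26664400°, λ=-43.57641500°, h=170.1800 m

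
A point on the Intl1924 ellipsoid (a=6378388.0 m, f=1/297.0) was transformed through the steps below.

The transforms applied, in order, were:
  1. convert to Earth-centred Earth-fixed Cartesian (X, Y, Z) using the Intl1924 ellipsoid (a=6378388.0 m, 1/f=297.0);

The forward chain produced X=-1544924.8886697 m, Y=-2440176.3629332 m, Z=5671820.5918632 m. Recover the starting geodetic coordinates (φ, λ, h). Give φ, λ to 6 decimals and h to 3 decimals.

start: X=-1544924.8887, Y=-2440176.3629, Z=5671820.5919 m
→ geod (Bowring, a=6378388.000): φ=63.17043200°, λ=-122.33872600°, h=3493.5070 m

φ=63.170432°, λ=-122.338726°, h=3493.507 m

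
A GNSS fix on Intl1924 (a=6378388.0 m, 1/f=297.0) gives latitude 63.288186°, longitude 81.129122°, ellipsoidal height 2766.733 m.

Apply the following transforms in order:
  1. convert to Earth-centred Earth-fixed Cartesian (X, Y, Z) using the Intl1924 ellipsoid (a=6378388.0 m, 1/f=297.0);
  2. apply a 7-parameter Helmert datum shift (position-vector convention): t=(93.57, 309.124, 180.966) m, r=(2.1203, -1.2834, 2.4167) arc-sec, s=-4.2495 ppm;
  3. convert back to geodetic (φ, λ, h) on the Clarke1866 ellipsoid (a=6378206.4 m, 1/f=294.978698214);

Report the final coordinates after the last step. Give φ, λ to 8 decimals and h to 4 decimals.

start: φ=63.288186°, λ=81.129122°, h=2766.733 m
→ ECEF (a=6378388.000, f=1/297.0): X=443513.6998, Y=2841668.0996, Z=5677086.8704
→ Helmert 7p (PV): X=443536.7676, Y=2841911.9870, Z=5677275.6821
→ geod (Bowring, a=6378206.400): φ=63.28804580°, λ=81.12941716°, h=3343.7659 m

φ=63.28804580°, λ=81.12941716°, h=3343.7659 m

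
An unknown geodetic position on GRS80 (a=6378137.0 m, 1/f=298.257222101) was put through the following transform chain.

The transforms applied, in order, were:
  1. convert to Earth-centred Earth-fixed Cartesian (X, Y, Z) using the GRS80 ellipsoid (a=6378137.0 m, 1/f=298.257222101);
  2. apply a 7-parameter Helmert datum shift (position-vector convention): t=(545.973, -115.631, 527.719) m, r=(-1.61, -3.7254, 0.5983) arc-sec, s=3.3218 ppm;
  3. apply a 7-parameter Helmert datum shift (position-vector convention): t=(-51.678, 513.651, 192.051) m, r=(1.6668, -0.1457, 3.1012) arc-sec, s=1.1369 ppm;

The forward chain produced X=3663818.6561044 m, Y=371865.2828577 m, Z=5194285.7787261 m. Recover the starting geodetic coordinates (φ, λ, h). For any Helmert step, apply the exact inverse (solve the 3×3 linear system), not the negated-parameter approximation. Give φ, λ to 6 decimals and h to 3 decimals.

start: X=3663818.6561, Y=371865.2829, Z=5194285.7787 m
→ Helmert⁻¹: X=3663875.4207, Y=371338.0959, Z=5194082.2338
→ Helmert⁻¹: X=3663412.1568, Y=371401.3291, Z=5193473.9960
→ geod (Bowring, a=6378137.000): φ=54.84453800°, λ=5.78893900°, h=2490.4960 m

φ=54.844538°, λ=5.788939°, h=2490.496 m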